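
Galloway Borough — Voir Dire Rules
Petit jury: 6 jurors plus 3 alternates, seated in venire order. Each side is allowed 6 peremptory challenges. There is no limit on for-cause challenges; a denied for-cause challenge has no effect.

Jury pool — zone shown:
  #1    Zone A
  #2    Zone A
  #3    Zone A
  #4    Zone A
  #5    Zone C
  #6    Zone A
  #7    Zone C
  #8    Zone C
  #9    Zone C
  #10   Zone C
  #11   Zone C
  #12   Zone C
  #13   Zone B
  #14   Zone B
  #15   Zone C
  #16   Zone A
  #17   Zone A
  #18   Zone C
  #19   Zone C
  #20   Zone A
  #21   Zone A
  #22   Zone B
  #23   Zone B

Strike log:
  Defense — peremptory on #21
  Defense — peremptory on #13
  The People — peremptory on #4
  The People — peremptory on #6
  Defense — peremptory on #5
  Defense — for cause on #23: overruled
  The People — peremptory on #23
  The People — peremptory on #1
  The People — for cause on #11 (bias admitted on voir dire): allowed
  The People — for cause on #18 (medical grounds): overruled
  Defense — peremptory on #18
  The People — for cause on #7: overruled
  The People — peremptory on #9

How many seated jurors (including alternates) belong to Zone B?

Removed: #1, #4, #5, #6, #9, #11, #13, #18, #21, #23.
Seated (9 incl. alternates): #2, #3, #7, #8, #10, #12, #14, #15, #16.
Of those, in Zone B: #14 → 1.

1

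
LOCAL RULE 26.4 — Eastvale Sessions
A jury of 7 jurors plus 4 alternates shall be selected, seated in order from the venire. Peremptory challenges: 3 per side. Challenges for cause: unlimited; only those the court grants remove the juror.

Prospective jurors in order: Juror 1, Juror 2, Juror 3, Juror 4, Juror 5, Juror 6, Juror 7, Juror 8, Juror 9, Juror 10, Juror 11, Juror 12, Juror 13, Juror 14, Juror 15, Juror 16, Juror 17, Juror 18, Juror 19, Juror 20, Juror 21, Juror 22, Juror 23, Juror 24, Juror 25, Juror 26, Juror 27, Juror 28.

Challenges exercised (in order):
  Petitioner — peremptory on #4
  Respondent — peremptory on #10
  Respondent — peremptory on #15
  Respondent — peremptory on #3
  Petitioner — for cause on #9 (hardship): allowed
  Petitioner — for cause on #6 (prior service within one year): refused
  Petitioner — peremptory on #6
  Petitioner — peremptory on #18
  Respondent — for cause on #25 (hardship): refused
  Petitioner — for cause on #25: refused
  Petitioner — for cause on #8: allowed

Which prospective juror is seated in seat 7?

Removed: #3, #4, #6, #8, #9, #10, #15, #18. (#25 stays — for-cause denied.)
Seating in order: seats 1–7 → #1, #2, #5, #7, #11, #12, #13; alternates → #14, #16, #17, #19.
So seat 7 is #13.

13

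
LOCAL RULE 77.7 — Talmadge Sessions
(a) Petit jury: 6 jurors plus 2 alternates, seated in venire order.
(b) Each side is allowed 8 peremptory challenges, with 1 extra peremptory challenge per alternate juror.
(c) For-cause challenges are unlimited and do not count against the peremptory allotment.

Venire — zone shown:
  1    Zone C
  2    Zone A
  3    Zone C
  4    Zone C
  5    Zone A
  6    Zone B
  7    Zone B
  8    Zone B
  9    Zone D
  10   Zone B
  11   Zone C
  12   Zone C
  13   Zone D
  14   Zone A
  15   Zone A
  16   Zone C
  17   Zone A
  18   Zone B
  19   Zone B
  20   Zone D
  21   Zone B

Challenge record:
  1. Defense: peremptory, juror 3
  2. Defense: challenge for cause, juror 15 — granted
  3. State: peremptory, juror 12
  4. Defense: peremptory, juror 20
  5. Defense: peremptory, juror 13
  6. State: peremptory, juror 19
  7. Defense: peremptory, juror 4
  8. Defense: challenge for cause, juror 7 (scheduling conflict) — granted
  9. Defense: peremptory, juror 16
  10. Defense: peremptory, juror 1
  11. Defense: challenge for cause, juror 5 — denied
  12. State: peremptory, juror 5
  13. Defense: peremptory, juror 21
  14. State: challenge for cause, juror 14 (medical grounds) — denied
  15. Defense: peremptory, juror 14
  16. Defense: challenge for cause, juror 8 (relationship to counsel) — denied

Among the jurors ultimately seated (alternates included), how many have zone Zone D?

1

Removed: #1, #3, #4, #5, #7, #12, #13, #14, #15, #16, #19, #20, #21.
Seated (8 incl. alternates): #2, #6, #8, #9, #10, #11, #17, #18.
Of those, in Zone D: #9 → 1.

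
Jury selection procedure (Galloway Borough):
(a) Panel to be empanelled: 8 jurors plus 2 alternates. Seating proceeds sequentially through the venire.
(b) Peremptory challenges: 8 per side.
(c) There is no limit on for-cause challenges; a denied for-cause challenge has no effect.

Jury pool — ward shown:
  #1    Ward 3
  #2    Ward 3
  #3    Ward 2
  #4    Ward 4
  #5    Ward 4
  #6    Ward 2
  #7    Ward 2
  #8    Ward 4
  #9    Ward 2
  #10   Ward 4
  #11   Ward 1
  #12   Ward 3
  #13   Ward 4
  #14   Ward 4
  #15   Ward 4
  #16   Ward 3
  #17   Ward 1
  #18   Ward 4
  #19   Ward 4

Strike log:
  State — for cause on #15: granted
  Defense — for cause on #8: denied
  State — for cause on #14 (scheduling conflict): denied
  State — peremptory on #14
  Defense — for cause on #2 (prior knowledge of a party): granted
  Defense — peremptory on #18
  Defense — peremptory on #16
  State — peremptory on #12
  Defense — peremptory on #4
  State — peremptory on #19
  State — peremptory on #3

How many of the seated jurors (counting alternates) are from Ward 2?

Removed: #2, #3, #4, #12, #14, #15, #16, #18, #19.
Seated (10 incl. alternates): #1, #5, #6, #7, #8, #9, #10, #11, #13, #17.
Of those, in Ward 2: #6, #7, #9 → 3.

3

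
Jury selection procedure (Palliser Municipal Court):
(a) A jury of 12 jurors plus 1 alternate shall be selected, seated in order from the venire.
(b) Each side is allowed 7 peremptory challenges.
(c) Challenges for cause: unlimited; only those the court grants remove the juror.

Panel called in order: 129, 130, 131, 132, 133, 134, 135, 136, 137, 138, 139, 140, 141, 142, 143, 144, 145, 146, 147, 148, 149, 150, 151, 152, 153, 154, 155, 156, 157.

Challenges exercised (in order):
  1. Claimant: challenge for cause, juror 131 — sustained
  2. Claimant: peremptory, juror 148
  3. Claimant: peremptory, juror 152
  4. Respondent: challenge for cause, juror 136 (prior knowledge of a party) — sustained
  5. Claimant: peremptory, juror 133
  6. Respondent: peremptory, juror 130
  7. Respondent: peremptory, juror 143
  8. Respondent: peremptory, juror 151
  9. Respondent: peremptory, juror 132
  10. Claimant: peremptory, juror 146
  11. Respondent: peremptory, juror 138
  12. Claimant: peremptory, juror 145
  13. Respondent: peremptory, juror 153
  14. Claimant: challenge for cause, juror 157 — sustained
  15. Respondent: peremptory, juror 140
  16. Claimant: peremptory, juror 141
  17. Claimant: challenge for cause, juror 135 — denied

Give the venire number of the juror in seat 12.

Removed: #130, #131, #132, #133, #136, #138, #140, #141, #143, #145, #146, #148, #151, #152, #153, #157. (#135 stays — for-cause denied.)
Filling seats in venire order through position 12: #129, #134, #135, #137, #139, #142, #144, #147, #149, #150, #154, #155.
So seat 12 is #155.

155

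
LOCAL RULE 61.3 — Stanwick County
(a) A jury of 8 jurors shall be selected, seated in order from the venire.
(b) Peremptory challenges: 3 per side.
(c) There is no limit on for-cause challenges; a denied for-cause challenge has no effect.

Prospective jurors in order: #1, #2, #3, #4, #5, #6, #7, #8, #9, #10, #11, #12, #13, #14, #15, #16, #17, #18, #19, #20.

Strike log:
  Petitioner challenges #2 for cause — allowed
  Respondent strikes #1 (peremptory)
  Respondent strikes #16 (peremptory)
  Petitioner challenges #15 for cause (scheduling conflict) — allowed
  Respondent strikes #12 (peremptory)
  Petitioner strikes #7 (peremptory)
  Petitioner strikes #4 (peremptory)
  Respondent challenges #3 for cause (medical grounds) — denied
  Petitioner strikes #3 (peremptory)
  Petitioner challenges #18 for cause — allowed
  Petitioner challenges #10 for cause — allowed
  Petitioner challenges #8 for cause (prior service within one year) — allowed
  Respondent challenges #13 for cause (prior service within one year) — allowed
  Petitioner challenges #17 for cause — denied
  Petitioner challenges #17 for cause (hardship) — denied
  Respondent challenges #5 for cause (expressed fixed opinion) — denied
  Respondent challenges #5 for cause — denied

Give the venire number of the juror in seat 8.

Removed: #1, #2, #3, #4, #7, #8, #10, #12, #13, #15, #16, #18. (#5, #17 stay — for-cause denied.)
Filling seats in venire order through position 8: #5, #6, #9, #11, #14, #17, #19, #20.
So seat 8 is #20.

20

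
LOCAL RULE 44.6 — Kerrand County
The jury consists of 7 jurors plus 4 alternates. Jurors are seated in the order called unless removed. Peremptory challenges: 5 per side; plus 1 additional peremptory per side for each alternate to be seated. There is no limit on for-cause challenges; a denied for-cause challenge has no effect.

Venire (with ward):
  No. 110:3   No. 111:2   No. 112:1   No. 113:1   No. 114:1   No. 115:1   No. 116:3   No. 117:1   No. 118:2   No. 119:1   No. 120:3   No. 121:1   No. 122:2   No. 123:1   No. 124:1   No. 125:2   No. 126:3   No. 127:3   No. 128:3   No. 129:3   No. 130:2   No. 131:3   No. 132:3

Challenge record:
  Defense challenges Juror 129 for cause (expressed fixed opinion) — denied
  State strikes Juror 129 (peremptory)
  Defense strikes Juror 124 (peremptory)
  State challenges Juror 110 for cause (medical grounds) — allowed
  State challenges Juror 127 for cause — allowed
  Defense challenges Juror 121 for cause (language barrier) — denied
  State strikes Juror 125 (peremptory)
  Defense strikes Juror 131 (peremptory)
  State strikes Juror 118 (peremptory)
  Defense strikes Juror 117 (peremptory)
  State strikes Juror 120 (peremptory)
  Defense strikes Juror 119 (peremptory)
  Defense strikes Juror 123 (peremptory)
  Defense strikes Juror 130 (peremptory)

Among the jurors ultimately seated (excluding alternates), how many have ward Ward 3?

1

Removed: #110, #117, #118, #119, #120, #123, #124, #125, #127, #129, #130, #131.
Seated jurors 1–7: #111, #112, #113, #114, #115, #116, #121 (alternates #122, #126, #128, #132 not counted).
Of those, in Ward 3: #116 → 1.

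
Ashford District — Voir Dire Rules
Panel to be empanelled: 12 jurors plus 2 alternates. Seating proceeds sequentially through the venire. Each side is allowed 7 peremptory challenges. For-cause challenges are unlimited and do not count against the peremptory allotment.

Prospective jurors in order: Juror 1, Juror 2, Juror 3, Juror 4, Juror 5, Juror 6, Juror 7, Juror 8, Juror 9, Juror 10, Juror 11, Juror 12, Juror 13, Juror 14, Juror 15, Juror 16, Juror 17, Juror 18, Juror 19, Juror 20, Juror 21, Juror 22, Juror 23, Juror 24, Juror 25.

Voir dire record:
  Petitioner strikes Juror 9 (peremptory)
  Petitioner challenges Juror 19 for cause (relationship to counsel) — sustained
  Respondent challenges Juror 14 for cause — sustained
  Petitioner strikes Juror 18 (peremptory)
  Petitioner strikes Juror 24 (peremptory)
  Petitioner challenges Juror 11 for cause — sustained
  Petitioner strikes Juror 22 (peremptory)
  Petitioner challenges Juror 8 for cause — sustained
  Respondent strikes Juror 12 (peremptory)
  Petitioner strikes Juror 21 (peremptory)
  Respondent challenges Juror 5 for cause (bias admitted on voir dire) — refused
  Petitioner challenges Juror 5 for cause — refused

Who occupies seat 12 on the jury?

17

Removed: #8, #9, #11, #12, #14, #18, #19, #21, #22, #24. (#5 stays — for-cause denied.)
Seating in order: seats 1–12 → #1, #2, #3, #4, #5, #6, #7, #10, #13, #15, #16, #17; alternates → #20, #23.
So seat 12 is #17.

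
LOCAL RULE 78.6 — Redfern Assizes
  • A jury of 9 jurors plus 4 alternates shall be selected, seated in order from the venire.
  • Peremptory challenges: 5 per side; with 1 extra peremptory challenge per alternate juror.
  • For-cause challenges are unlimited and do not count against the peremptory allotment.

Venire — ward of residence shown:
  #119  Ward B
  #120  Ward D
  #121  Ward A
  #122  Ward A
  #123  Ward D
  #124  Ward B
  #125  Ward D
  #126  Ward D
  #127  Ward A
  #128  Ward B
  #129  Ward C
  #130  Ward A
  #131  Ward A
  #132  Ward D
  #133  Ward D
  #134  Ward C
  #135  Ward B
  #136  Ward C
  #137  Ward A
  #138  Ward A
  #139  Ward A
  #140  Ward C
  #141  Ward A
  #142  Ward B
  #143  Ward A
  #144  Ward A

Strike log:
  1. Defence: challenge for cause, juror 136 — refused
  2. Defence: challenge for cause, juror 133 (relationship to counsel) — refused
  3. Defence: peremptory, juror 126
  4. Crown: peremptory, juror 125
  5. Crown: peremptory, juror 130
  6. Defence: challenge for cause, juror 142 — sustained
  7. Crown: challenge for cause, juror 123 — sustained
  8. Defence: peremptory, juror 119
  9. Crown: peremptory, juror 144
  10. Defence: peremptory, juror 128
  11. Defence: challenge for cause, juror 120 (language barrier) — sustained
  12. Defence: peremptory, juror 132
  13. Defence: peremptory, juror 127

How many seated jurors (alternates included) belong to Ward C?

4

Removed: #119, #120, #123, #125, #126, #127, #128, #130, #132, #142, #144.
Seated (13 incl. alternates): #121, #122, #124, #129, #131, #133, #134, #135, #136, #137, #138, #139, #140.
Of those, in Ward C: #129, #134, #136, #140 → 4.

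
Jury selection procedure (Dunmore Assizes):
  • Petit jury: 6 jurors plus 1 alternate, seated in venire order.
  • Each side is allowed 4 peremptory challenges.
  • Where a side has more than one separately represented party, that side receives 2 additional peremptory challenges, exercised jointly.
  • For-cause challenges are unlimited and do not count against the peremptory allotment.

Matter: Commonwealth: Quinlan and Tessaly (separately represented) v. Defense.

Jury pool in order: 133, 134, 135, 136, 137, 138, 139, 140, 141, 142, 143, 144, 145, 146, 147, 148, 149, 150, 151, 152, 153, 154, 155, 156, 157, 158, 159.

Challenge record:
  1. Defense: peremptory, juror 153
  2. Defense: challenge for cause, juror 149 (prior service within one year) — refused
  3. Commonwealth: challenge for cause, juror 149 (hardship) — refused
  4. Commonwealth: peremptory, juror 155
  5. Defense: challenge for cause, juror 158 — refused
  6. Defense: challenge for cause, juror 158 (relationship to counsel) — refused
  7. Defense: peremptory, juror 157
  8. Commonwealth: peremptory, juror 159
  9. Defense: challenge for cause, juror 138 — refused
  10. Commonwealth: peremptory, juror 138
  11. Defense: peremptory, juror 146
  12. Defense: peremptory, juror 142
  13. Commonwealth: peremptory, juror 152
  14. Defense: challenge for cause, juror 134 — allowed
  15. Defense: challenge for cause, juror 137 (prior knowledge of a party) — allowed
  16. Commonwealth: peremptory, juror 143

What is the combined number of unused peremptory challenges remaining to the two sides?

1

Commonwealth allotment: 4 base + 2 multi-party = 6. Defense allotment: 4.
Commonwealth peremptories used: #155, #159, #138, #152, #143 — 5 (the for-cause on #149 doesn't count).
Defense peremptories used: #153, #157, #146, #142 — 4 (for-cause on #149, #158, #158, #138, #134, #137 don't count).
Remaining: (6 − 5) + (4 − 4) = 1.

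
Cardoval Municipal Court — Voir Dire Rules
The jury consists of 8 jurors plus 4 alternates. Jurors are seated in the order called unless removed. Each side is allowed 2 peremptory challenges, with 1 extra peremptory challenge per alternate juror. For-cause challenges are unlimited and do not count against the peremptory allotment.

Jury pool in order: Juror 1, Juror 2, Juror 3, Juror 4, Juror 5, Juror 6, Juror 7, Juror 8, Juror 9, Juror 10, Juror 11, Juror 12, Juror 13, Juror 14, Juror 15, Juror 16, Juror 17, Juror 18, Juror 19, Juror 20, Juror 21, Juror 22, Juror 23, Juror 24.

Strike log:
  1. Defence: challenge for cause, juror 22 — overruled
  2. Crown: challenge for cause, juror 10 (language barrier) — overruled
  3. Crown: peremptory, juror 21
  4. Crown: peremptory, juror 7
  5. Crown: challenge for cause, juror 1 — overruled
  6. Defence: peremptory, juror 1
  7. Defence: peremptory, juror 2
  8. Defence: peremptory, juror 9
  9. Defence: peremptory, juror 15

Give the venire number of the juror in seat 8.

12

Removed: #1, #2, #7, #9, #15, #21. (#10, #22 stay — for-cause denied.)
Seating in order: seats 1–8 → #3, #4, #5, #6, #8, #10, #11, #12; alternates → #13, #14, #16, #17.
So seat 8 is #12.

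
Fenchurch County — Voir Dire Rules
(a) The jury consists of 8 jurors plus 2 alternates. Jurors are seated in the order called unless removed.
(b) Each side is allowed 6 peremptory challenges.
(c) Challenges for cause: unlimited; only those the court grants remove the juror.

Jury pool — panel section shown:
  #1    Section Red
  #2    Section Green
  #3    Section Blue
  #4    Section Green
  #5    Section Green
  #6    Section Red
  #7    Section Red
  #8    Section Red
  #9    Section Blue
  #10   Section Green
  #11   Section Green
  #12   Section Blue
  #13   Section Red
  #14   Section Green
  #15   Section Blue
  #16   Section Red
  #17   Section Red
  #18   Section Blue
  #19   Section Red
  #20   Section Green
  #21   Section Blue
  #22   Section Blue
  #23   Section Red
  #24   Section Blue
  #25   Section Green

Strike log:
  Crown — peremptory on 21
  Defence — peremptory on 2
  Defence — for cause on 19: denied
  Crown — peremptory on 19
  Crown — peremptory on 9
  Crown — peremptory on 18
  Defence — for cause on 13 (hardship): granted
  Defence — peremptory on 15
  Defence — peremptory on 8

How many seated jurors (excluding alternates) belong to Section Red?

3

Removed: #2, #8, #9, #13, #15, #18, #19, #21.
Seated jurors 1–8: #1, #3, #4, #5, #6, #7, #10, #11 (alternates #12, #14 not counted).
Of those, in Section Red: #1, #6, #7 → 3.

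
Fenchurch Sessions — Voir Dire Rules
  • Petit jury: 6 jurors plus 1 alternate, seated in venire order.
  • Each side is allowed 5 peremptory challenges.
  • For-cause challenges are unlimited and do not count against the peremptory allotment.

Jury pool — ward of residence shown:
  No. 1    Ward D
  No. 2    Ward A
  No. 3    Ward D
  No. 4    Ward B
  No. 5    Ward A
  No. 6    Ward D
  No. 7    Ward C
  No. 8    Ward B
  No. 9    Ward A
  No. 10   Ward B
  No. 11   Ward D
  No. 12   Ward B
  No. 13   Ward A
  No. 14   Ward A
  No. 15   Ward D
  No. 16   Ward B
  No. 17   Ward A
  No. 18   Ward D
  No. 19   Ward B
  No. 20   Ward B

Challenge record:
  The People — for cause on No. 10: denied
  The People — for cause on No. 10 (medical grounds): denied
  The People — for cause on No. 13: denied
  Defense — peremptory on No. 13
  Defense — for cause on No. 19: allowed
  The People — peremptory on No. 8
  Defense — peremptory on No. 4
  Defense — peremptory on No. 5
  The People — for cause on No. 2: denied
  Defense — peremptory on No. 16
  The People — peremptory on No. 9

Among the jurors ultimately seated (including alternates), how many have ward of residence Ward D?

Removed: #4, #5, #8, #9, #13, #16, #19.
Seated (7 incl. alternates): #1, #2, #3, #6, #7, #10, #11.
Of those, in Ward D: #1, #3, #6, #11 → 4.

4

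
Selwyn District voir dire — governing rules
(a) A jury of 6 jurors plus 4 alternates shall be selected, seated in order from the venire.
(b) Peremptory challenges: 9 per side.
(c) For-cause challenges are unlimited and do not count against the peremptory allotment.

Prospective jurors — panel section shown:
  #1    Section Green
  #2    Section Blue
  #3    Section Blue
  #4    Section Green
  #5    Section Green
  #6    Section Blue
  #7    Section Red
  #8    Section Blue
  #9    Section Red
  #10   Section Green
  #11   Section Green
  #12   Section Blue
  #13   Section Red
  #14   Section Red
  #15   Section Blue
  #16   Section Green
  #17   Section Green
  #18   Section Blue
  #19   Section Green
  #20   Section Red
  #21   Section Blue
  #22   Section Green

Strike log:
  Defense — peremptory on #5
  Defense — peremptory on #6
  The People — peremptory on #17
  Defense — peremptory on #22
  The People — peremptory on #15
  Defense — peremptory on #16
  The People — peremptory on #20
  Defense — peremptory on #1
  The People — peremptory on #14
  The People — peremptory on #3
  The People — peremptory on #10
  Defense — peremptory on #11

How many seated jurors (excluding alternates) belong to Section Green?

1

Removed: #1, #3, #5, #6, #10, #11, #14, #15, #16, #17, #20, #22.
Seated jurors 1–6: #2, #4, #7, #8, #9, #12 (alternates #13, #18, #19, #21 not counted).
Of those, in Section Green: #4 → 1.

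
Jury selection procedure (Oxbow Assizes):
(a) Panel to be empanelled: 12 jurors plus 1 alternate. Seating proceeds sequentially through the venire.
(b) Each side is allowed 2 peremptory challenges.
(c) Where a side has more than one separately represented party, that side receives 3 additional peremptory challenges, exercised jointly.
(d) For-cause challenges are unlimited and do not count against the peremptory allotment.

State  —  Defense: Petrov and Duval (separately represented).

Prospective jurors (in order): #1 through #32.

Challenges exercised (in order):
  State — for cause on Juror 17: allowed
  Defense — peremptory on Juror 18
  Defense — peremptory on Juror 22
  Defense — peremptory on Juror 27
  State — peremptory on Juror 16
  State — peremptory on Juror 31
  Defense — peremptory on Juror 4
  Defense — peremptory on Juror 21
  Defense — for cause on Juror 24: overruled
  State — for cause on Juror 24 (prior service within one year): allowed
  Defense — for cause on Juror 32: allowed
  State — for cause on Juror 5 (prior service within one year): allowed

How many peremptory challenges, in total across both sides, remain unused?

State allotment: 2. Defense allotment: 2 base + 3 multi-party = 5.
State peremptories used: #16, #31 — 2 (for-cause on #17, #24, #5 don't count).
Defense peremptories used: #18, #22, #27, #4, #21 — 5 (for-cause on #24, #32 don't count).
Remaining: (2 − 2) + (5 − 5) = 0.

0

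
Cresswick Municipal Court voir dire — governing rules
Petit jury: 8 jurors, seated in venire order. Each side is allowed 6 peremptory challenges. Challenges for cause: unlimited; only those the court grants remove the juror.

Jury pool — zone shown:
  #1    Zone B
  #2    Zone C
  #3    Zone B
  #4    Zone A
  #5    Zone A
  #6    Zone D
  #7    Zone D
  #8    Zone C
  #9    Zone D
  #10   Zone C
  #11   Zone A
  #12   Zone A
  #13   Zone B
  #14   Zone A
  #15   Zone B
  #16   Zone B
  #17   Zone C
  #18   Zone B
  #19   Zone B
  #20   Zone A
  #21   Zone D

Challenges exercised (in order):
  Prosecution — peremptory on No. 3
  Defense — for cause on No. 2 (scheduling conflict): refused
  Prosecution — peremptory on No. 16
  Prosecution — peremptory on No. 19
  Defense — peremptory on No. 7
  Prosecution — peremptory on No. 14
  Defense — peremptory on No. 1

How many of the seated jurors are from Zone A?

Removed: #1, #3, #7, #14, #16, #19.
Seated jurors 1–8: #2, #4, #5, #6, #8, #9, #10, #11.
Of those, in Zone A: #4, #5, #11 → 3.

3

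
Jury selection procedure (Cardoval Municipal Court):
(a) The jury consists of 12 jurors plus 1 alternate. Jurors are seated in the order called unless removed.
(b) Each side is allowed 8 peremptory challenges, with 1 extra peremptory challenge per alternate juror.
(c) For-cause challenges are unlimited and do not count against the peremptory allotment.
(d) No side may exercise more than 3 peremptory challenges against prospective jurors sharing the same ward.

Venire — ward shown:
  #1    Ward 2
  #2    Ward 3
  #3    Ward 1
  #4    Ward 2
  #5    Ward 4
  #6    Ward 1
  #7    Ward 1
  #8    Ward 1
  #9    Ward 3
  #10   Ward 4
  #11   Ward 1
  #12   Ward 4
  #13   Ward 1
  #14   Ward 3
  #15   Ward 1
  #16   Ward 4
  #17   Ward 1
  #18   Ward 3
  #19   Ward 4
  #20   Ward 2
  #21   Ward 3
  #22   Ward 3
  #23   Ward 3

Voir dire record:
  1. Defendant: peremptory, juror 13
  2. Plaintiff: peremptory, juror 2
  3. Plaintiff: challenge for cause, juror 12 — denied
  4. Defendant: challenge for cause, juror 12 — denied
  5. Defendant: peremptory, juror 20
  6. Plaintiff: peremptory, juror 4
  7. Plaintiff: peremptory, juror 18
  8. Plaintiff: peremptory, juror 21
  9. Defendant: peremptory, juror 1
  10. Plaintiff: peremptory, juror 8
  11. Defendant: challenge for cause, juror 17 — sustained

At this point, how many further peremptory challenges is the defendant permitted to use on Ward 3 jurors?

3

Defendant peremptories so far: #13, #20, #1 — 3 of 9 used, 6 left overall.
Against Ward 3: none yet — per-ward cap 3 leaves 3.
Binding limit: min(6, 3) = 3.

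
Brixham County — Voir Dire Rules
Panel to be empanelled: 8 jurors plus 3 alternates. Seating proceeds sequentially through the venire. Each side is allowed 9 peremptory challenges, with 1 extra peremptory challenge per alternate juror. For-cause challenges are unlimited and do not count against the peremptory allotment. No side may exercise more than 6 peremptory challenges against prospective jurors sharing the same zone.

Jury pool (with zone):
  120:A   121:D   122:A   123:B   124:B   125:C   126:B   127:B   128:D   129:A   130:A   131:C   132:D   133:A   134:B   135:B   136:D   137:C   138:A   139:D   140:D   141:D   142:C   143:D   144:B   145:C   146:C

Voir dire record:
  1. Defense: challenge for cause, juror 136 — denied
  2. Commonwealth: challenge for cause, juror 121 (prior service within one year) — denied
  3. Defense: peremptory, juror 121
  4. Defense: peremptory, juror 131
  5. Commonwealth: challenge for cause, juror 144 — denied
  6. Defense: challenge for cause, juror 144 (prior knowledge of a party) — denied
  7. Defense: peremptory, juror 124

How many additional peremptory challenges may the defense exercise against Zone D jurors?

5

Defense peremptories so far: #121, #131, #124 — 3 of 12 used, 9 left overall.
Against Zone D: #121 — 1 used; per-zone cap 6 leaves 5.
Binding limit: min(9, 5) = 5.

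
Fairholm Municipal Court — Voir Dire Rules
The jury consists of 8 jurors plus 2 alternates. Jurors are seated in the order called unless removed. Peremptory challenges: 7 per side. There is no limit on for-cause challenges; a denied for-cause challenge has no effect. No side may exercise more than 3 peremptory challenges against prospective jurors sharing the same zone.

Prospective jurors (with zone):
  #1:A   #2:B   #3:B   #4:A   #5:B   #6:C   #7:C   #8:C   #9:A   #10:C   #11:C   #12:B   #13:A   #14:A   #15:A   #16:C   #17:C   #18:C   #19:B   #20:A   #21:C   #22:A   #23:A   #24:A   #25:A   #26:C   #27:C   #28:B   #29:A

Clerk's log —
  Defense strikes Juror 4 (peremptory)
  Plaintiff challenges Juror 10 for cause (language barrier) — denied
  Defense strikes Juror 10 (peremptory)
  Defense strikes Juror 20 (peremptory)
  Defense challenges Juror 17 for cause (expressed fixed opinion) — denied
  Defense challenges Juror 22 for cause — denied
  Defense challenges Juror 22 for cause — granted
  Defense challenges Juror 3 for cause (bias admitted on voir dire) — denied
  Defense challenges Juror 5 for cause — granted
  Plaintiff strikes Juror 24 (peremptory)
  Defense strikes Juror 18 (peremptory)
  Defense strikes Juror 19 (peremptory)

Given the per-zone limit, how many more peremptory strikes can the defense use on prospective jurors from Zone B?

Defense peremptories so far: #4, #10, #20, #18, #19 — 5 of 7 used, 2 left overall.
Against Zone B: #19 — 1 used; per-zone cap 3 leaves 2.
Binding limit: min(2, 2) = 2.

2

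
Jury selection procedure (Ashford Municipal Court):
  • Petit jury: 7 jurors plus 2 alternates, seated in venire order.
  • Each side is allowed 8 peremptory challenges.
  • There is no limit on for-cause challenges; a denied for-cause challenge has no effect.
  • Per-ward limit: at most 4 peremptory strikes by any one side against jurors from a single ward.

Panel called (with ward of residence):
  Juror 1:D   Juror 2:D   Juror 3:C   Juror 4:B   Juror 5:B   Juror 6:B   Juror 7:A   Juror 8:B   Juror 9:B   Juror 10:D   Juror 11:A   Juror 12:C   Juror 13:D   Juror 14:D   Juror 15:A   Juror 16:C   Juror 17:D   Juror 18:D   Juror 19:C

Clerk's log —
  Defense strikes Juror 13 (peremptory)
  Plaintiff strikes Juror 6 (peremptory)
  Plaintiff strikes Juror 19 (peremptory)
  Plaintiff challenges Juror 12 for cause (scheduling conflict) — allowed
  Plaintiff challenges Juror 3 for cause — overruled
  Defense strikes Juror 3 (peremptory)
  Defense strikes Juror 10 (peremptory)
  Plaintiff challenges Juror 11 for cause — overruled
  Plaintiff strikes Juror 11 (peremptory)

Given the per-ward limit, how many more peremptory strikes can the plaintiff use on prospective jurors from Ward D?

4

Plaintiff peremptories so far: #6, #19, #11 — 3 of 8 used, 5 left overall.
Against Ward D: none yet — per-ward cap 4 leaves 4.
Binding limit: min(5, 4) = 4.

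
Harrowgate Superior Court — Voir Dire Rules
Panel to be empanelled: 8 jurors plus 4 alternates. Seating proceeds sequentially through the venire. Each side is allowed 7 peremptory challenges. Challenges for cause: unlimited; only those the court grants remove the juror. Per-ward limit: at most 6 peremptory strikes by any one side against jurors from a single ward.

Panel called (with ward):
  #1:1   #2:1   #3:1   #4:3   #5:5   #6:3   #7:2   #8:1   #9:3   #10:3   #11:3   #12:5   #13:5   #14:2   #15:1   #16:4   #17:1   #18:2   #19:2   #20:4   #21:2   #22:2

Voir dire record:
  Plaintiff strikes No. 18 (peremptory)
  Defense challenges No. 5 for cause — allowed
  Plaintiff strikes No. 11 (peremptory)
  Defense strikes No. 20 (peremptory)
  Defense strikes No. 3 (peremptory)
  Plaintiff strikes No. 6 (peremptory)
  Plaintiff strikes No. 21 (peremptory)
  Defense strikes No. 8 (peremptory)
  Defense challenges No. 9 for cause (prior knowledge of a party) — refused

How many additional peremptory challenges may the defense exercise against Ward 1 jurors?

Defense peremptories so far: #20, #3, #8 — 3 of 7 used, 4 left overall.
Against Ward 1: #3, #8 — 2 used; per-ward cap 6 leaves 4.
Binding limit: min(4, 4) = 4.

4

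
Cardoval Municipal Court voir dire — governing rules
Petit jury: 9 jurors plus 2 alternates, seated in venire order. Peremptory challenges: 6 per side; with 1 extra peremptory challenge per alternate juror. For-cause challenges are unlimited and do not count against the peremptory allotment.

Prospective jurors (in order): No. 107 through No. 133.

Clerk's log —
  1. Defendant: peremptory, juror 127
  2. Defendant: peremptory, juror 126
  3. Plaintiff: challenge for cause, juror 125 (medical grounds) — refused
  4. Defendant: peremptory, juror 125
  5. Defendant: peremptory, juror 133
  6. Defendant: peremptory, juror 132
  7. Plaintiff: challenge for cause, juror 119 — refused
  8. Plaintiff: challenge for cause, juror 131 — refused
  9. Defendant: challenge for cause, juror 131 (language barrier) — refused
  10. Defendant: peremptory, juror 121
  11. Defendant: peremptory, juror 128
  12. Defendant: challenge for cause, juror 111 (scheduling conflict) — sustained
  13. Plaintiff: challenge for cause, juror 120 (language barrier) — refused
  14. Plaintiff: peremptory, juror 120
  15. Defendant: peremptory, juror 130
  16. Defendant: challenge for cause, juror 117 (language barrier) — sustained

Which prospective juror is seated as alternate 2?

Removed: #111, #117, #120, #121, #125, #126, #127, #128, #130, #132, #133. (#119, #131 stay — for-cause denied.)
Filling seats in venire order through position 11: #107, #108, #109, #110, #112, #113, #114, #115, #116, #118, #119.
So alternate 2 is #119.

119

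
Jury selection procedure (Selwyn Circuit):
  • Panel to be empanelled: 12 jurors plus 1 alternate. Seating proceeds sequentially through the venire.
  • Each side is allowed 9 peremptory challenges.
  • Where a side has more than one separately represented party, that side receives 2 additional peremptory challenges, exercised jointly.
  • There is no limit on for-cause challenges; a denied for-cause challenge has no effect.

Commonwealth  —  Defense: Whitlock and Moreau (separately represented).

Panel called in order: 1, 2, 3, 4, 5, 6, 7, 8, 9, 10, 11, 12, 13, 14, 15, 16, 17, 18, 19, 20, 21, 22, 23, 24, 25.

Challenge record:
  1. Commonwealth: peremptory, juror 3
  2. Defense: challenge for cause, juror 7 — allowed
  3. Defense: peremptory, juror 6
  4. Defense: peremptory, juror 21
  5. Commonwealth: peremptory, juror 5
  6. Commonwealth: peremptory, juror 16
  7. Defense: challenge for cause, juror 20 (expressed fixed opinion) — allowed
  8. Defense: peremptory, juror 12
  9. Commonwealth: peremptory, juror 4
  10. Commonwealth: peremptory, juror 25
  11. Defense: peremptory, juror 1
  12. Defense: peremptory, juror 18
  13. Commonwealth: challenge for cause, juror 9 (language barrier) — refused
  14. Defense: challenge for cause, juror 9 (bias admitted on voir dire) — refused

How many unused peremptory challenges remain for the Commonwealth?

4

Commonwealth allotment: 9.
Commonwealth peremptories used: #3, #5, #16, #4, #25 — 5 (the for-cause on #9 doesn't count).
Remaining: 9 − 5 = 4.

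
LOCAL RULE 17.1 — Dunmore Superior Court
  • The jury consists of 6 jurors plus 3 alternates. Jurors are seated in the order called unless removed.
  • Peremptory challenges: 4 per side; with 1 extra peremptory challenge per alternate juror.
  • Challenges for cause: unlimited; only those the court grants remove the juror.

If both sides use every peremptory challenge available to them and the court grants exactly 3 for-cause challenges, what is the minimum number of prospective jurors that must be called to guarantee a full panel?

26

Seats to fill: 6 + 3 alternates = 9.
Peremptories: 4 + 1×3 = 7 per side × 2 sides = 14.
For-cause removals: 3.
Minimum venire: 9 + 14 + 3 = 26.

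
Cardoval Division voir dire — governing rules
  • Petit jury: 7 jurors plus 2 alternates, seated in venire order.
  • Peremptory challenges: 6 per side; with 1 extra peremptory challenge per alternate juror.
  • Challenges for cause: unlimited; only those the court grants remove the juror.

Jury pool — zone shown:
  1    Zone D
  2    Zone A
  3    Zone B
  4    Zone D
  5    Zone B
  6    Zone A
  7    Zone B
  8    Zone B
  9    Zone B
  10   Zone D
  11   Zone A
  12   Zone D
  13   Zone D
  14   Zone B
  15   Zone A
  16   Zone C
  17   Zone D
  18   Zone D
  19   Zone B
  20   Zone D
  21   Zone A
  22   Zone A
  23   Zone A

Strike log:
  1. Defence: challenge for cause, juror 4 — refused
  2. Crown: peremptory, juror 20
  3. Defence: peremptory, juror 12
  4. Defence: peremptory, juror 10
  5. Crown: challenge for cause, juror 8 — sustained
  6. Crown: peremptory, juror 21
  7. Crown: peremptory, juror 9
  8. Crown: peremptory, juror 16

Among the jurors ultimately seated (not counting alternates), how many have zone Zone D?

Removed: #8, #9, #10, #12, #16, #20, #21.
Seated jurors 1–7: #1, #2, #3, #4, #5, #6, #7 (alternates #11, #13 not counted).
Of those, in Zone D: #1, #4 → 2.

2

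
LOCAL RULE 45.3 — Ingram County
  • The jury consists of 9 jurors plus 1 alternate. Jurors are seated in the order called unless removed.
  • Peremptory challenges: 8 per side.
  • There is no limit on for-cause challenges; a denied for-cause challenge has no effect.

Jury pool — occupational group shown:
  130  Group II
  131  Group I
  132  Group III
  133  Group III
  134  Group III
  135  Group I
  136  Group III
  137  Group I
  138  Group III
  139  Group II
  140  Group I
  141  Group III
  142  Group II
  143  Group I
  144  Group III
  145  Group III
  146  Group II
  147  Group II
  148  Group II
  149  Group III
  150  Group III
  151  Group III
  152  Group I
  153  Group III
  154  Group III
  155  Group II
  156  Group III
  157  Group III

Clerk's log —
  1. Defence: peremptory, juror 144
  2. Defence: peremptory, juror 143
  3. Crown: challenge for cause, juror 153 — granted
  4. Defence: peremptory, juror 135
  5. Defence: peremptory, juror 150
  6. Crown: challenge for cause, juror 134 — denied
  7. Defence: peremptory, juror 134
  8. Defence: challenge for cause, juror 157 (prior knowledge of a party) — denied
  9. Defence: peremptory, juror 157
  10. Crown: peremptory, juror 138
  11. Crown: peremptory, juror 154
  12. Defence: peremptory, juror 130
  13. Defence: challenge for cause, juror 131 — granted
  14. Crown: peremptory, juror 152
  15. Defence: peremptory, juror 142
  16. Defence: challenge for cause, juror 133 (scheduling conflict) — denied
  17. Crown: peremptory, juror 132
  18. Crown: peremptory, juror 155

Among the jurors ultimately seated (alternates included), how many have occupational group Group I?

Removed: #130, #131, #132, #134, #135, #138, #142, #143, #144, #150, #152, #153, #154, #155, #157.
Seated (10 incl. alternates): #133, #136, #137, #139, #140, #141, #145, #146, #147, #148.
Of those, in Group I: #137, #140 → 2.

2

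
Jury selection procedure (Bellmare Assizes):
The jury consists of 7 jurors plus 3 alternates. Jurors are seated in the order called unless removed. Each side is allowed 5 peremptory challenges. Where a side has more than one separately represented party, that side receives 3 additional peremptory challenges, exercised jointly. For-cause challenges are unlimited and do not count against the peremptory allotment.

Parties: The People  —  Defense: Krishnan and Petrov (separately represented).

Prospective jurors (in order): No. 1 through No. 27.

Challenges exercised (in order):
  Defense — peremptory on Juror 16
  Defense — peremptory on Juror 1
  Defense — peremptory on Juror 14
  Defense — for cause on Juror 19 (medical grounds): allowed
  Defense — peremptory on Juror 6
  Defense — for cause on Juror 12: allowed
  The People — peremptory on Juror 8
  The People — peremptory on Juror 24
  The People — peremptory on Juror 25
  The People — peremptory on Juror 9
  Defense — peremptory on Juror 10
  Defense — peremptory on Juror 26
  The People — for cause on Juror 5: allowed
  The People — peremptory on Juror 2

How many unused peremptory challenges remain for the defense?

2

Defense allotment: 5 base + 3 multi-party = 8.
Defense peremptories used: #16, #1, #14, #6, #10, #26 — 6 (for-cause on #19, #12 don't count).
Remaining: 8 − 6 = 2.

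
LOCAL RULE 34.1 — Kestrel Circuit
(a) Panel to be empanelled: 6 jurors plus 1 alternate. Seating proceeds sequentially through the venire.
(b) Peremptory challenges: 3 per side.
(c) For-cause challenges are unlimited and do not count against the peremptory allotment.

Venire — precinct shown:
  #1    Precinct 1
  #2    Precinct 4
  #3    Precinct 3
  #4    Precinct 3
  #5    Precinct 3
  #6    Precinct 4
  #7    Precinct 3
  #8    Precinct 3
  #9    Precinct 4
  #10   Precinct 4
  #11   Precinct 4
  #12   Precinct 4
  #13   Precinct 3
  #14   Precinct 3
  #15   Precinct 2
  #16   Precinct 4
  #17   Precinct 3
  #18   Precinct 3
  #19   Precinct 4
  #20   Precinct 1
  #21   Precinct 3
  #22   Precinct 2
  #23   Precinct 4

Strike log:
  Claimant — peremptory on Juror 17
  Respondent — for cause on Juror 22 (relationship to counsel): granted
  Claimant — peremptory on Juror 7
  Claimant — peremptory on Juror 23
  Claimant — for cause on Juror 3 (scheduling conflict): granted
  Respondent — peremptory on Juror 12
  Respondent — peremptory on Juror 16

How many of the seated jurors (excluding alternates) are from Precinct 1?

Removed: #3, #7, #12, #16, #17, #22, #23.
Seated jurors 1–6: #1, #2, #4, #5, #6, #8 (alternates #9 not counted).
Of those, in Precinct 1: #1 → 1.

1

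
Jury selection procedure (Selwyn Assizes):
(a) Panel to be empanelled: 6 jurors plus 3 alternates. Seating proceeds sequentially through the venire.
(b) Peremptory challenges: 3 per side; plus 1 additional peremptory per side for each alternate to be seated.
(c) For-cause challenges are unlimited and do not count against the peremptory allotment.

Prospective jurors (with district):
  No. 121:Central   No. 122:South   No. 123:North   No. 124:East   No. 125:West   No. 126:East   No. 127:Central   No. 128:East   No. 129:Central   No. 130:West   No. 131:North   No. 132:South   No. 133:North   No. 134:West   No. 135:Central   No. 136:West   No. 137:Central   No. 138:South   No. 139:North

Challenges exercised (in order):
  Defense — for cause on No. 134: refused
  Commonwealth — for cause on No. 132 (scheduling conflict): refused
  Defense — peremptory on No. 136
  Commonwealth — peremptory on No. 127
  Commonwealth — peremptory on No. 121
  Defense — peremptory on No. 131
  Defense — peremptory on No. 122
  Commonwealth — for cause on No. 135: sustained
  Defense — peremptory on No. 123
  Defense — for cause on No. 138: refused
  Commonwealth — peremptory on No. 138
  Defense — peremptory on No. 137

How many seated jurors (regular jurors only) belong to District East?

Removed: #121, #122, #123, #127, #131, #135, #136, #137, #138.
Seated jurors 1–6: #124, #125, #126, #128, #129, #130 (alternates #132, #133, #134 not counted).
Of those, in District East: #124, #126, #128 → 3.

3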